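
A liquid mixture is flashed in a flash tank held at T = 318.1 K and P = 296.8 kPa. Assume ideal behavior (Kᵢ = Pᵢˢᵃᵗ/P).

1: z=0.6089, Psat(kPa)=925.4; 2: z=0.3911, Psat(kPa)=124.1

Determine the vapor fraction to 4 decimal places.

ψ = 0.8618

Raoult's law: Kᵢ = Pᵢˢᵃᵗ/P = Pᵢˢᵃᵗ/296.8.
  K_1 = 925.4/296.8 = 3.117925, K_2 = 124.1/296.8 = 0.418127
Rachford–Rice: g(ψ) = Σ zᵢ(Kᵢ−1)/(1+ψ(Kᵢ−1)) = 0.
Feasibility: ΣzᵢKᵢ = 2.0620, Σzᵢ/Kᵢ = 1.1307 — both > 1, two phases present.
Newton–Raphson from ψ = 0.67:
  ψ = 0.6700: g = 0.16013, g' = -0.8225 → ψ = 0.8647
  ψ = 0.8647: g = -0.00256, g' = -0.8771 → ψ = 0.8618
Converged at ψ = 0.8618.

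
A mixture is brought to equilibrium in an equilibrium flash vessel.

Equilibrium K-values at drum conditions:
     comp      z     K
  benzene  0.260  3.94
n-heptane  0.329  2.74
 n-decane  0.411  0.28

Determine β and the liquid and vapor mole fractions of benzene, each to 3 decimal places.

Let β = V/F and solve Σ zᵢ(Kᵢ−1)/(1+β(Kᵢ−1)) = 0.
Check two-phase: ΣzᵢKᵢ = 2.041 > 1 and Σzᵢ/Kᵢ = 1.654 > 1, so g(0) = 1.041 > 0 and g(1) = -0.654 < 0.
Newton–Raphson from β = 0.54:
  β = 0.540: g = 0.1064, g' = -1.171 → β = 0.631
  β = 0.631: g = -0.0015, g' = -1.217 → β = 0.630
Converged at β = 0.630.
Compositions from xᵢ = zᵢ/(1+β(Kᵢ−1)), yᵢ = Kᵢxᵢ:
  benzene: x = 0.091, y = 0.359
  n-heptane: x = 0.157, y = 0.430
  n-decane: x = 0.752, y = 0.211

β = 0.630, x_benzene = 0.091, y_benzene = 0.359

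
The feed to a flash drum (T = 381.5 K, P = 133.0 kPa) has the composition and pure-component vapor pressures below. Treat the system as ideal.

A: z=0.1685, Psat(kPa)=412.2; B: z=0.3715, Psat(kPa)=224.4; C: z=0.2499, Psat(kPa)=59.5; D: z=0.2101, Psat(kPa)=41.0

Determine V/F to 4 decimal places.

V/F = 0.4222

Raoult's law: Kᵢ = Pᵢˢᵃᵗ/P = Pᵢˢᵃᵗ/133.0.
  K_A = 412.2/133.0 = 3.099248, K_B = 224.4/133.0 = 1.687218, K_C = 59.5/133.0 = 0.447368, K_D = 41.0/133.0 = 0.308271
Rachford–Rice: g(V/F) = Σ zᵢ(Kᵢ−1)/(1+V/F(Kᵢ−1)) = 0.
g(0) = ΣzᵢKᵢ − 1 = 0.3256 and g(1) = 1 − Σzᵢ/Kᵢ = -0.5147, so a root lies in (0, 1).
Newton iteration, V/F⁰ = 0.38:
  V/F = 0.3800: g = 0.02723, g' = -0.6474 → V/F = 0.4221
  V/F = 0.4221: g = 0.00008, g' = -0.6445 → V/F = 0.4222
Converged at V/F = 0.4222.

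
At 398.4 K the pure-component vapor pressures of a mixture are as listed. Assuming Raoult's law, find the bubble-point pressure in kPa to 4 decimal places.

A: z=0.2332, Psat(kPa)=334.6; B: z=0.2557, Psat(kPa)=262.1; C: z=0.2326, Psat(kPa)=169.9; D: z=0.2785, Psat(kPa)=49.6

At the bubble point ψ → 0, so ΣzᵢKᵢ = 1 with Kᵢ = Pᵢˢᵃᵗ/P ⇒ P = ΣzᵢPᵢˢᵃᵗ.
P = 0.2332·334.6 + 0.2557·262.1 + 0.2326·169.9 + 0.2785·49.6 = 198.3800 kPa

Pbub = 198.3800 kPa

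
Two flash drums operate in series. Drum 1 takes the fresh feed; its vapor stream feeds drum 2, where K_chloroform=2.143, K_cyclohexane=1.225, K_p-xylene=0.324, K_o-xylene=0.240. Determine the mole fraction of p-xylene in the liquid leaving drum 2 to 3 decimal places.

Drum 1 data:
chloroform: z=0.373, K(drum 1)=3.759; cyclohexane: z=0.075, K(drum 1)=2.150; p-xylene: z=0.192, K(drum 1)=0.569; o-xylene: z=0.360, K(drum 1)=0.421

Drum 1:
Newton–Raphson from ψ₁ = 0.5:
  ψ₁ = 0.500: g = 0.0884, g' = -0.838 → ψ₁ = 0.605
  ψ₁ = 0.605: g = 0.0033, g' = -0.784 → ψ₁ = 0.610
Converged at ψ₁ = 0.610.
Drum-1 compositions:
  chloroform: x = 0.139, y = 0.523
  cyclohexane: x = 0.044, y = 0.095
  p-xylene: x = 0.260, y = 0.148
  o-xylene: x = 0.556, y = 0.234
Drum-2 feed = drum-1 vapor: z₂ = (0.5228, 0.0948, 0.1482, 0.2342).
Drum 2:
Rachford–Rice: g(ψ₂) = Σ zᵢ(Kᵢ−1)/(1+ψ₂(Kᵢ−1)) = 0.
Check two-phase: ΣzᵢKᵢ = 1.341 > 1 and Σzᵢ/Kᵢ = 1.755 > 1, so g(0) = 0.341 > 0 and g(1) = -0.755 < 0.
Iterate (Newton) starting at ψ₂ = 0.41:
  ψ₂ = 0.410: g = 0.0292, g' = -0.736 → ψ₂ = 0.450
  ψ₂ = 0.450: g = -0.0003, g' = -0.754 → ψ₂ = 0.449
Converged at ψ₂ = 0.449.
  chloroform: x = 0.345, y = 0.740
  cyclohexane: x = 0.086, y = 0.105
  p-xylene: x = 0.213, y = 0.069
  o-xylene: x = 0.356, y = 0.085

x_p-xylene (drum 2) = 0.213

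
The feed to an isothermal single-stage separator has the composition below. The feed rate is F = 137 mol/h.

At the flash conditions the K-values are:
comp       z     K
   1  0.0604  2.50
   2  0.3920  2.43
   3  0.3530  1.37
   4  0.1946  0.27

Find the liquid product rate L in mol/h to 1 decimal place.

Material balance + equilibrium reduce to Σ zᵢ(Kᵢ−1)/(1+ψ(Kᵢ−1)) = 0.
Check two-phase: ΣzᵢKᵢ = 1.6397 > 1 and Σzᵢ/Kᵢ = 1.1639 > 1, so g(0) = 0.6397 > 0 and g(1) = -0.1639 < 0.
Newton–Raphson from ψ = 0.31:
  ψ = 0.3100: g = 0.38379, g' = -0.6603 → ψ = 0.8913
  ψ = 0.8913: g = -0.02317, g' = -1.0568 → ψ = 0.8693
  ψ = 0.8693: g = -0.00076, g' = -0.9894 → ψ = 0.8686
Converged at ψ = 0.8686.
Then V = ψ·F = 0.8686·137 = 119.0 mol/h and L = F − V = 18.0 mol/h.

L = 18.0 mol/h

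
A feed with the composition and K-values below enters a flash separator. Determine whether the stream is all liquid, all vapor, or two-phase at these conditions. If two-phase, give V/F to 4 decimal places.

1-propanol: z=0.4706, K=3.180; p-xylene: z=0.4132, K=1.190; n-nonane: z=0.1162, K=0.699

ΣzᵢKᵢ = 2.0694; Σzᵢ/Kᵢ = 0.6615.
Since Σzᵢ/Kᵢ < 1 the mixture is above its dew point — single vapor phase.

all vapor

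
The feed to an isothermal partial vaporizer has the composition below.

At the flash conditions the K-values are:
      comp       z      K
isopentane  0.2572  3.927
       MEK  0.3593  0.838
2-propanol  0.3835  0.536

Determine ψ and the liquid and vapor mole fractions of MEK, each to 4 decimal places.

ψ = 0.5208, x_MEK = 0.3924, y_MEK = 0.3288

Newton–Raphson from ψ = 0.65:
  ψ = 0.6500: g = -0.06048, g' = -0.4426 → ψ = 0.5134
  ψ = 0.5134: g = 0.00375, g' = -0.5053 → ψ = 0.5208
Converged at ψ = 0.5208.
Compositions from xᵢ = zᵢ/(1+ψ(Kᵢ−1)), yᵢ = Kᵢxᵢ:
  isopentane: x = 0.1019, y = 0.4001
  MEK: x = 0.3924, y = 0.3288
  2-propanol: x = 0.5057, y = 0.2711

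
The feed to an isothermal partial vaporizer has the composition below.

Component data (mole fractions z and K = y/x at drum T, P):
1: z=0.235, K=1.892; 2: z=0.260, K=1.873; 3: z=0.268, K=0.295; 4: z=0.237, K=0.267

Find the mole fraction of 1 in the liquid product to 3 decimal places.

x_1 = 0.213

Iterate (Newton) starting at ψ = 0.5:
  ψ = 0.500: g = -0.2630, g' = -0.820 → ψ = 0.179
  ψ = 0.179: g = -0.0394, g' = -0.630 → ψ = 0.117
Converged at ψ = 0.117.
Compositions from xᵢ = zᵢ/(1+ψ(Kᵢ−1)), yᵢ = Kᵢxᵢ:
  1: x = 0.213, y = 0.403
  2: x = 0.236, y = 0.442
  3: x = 0.292, y = 0.086
  4: x = 0.259, y = 0.069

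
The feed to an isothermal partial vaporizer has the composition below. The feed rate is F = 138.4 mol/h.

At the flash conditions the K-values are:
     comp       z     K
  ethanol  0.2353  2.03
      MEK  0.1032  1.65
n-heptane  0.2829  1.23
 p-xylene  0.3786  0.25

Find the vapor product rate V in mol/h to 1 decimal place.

Let β = V/F and solve Σ zᵢ(Kᵢ−1)/(1+β(Kᵢ−1)) = 0.
g(0) = ΣzᵢKᵢ − 1 = 0.0906 and g(1) = 1 − Σzᵢ/Kᵢ = -0.9229, so a root lies in (0, 1).
Newton–Raphson from β = 0.58:
  β = 0.5800: g = -0.24472, g' = -0.7996 → β = 0.2739
  β = 0.2739: g = -0.05020, g' = -0.5339 → β = 0.1799
  β = 0.1799: g = -0.00123, g' = -0.5110 → β = 0.1775
Converged at β = 0.1775.
Then V = β·F = 0.1775·138.4 = 24.6 mol/h and L = F − V = 113.8 mol/h.

V = 24.6 mol/h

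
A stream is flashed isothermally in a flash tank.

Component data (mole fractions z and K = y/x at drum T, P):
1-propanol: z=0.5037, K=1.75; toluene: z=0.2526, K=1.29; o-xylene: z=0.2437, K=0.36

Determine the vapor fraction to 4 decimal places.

Material balance + equilibrium reduce to Σ zᵢ(Kᵢ−1)/(1+ψ(Kᵢ−1)) = 0.
Feasibility: ΣzᵢKᵢ = 1.2951, Σzᵢ/Kᵢ = 1.1606 — both > 1, two phases present.
Iterate (Newton) starting at ψ = 0.5:
  ψ = 0.5000: g = 0.10936, g' = -0.3819 → ψ = 0.7863
  ψ = 0.7863: g = -0.01669, g' = -0.5307 → ψ = 0.7549
  ψ = 0.7549: g = -0.00044, g' = -0.5034 → ψ = 0.7540
Converged at ψ = 0.7540.

ψ = 0.7540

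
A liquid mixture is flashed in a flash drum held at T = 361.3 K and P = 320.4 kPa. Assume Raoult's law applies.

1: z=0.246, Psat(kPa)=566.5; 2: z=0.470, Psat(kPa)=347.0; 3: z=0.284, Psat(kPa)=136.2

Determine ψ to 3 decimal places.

Raoult's law: Kᵢ = Pᵢˢᵃᵗ/P = Pᵢˢᵃᵗ/320.4.
  K_1 = 566.5/320.4 = 1.76810, K_2 = 347.0/320.4 = 1.08302, K_3 = 136.2/320.4 = 0.42509
Material balance + equilibrium reduce to Σ zᵢ(Kᵢ−1)/(1+ψ(Kᵢ−1)) = 0.
Check two-phase: ΣzᵢKᵢ = 1.065 > 1 and Σzᵢ/Kᵢ = 1.241 > 1, so g(0) = 0.065 > 0 and g(1) = -0.241 < 0.
Newton iteration, ψ⁰ = 0.5:
  ψ = 0.500: g = -0.0552, g' = -0.264 → ψ = 0.291
  ψ = 0.291: g = -0.0035, g' = -0.235 → ψ = 0.276
Converged at ψ = 0.276.

ψ = 0.276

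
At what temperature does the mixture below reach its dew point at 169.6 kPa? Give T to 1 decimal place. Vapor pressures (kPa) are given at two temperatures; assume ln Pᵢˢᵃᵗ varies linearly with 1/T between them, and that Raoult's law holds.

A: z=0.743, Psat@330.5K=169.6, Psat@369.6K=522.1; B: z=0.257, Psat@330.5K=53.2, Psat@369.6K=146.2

Dew-point temperature: Σzᵢ·P/Pᵢˢᵃᵗ(T) = 1. Interpolate ln Pᵢˢᵃᵗ = aᵢ + bᵢ/T.
  T = 330.5 K: ΣzᵢP/Pᵢˢᵃᵗ = 1.5623
  T = 369.6 K: ΣzᵢP/Pᵢˢᵃᵗ = 0.5395
  T = 350.1 K: ΣzᵢP/Pᵢˢᵃᵗ = 0.8896
  T = 340.3 K: ΣzᵢP/Pᵢˢᵃᵗ = 1.1693
  T = 345.2 K: ΣzᵢP/Pᵢˢᵃᵗ = 1.0179
  T = 347.6 K: ΣzᵢP/Pᵢˢᵃᵗ = 0.9525
  T = 346.4 K: ΣzᵢP/Pᵢˢᵃᵗ = 0.9845
Interpolating between 345.2 K and 346.4 K gives T ≈ 345.8 K.

T = 345.8 K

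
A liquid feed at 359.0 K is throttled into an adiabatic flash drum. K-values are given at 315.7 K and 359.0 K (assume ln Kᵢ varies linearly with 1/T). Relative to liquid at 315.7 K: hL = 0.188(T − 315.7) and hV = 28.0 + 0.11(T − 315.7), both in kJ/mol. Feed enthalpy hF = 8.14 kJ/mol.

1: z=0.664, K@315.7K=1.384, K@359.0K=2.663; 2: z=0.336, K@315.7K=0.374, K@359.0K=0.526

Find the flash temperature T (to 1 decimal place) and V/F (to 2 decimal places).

T = 317.4 K, V/F = 0.28

Adiabatic flash: solve Rachford–Rice at each trial T, then check hF = ψ·hV(T) + (1−ψ)·hL(T).
  T = 315.7 K: K = (1.384, 0.374), RR gives ψ = 0.186, H_out = 5.200 kJ/mol
  T = 359.0 K: K = (2.663, 0.526), RR gives ψ = 1.000, H_out = 32.763 kJ/mol
  T = 337.4 K: K = (1.962, 0.449), RR gives ψ = 0.855, H_out = 26.570 kJ/mol
  T = 326.5 K: K = (1.656, 0.411), RR gives ψ = 0.615, H_out = 18.721 kJ/mol
  T = 321.1 K: K = (1.516, 0.392), RR gives ψ = 0.442, H_out = 13.195 kJ/mol
  T = 318.4 K: K = (1.449, 0.383), RR gives ψ = 0.328, H_out = 9.630 kJ/mol
  T = 317.0 K: K = (1.415, 0.378), RR gives ψ = 0.259, H_out = 7.464 kJ/mol
Linear interpolation between T = 317.0 (H_out = 7.464) and T = 318.4 (H_out = 9.630) on hF = 8.14 gives T ≈ 317.4 K, at which ψ = 0.28.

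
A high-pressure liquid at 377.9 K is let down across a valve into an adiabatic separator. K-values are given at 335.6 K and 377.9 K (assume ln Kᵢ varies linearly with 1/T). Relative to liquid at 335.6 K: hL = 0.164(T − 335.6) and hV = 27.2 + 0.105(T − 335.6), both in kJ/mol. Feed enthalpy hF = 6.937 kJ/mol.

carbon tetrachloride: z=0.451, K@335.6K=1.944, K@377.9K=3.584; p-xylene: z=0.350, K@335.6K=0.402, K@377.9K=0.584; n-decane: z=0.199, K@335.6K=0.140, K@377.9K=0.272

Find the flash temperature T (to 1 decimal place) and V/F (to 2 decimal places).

Adiabatic flash: solve Rachford–Rice at each trial T, then check hF = ψ·hV(T) + (1−ψ)·hL(T).
  T = 335.6 K: K = (1.944, 0.402, 0.140), RR gives ψ = 0.068, H_out = 1.855 kJ/mol
  T = 377.9 K: K = (3.584, 0.584, 0.272), RR gives ψ = 0.606, H_out = 21.915 kJ/mol
  T = 356.8 K: K = (2.690, 0.490, 0.199), RR gives ψ = 0.396, H_out = 13.741 kJ/mol
  T = 346.2 K: K = (2.298, 0.445, 0.168), RR gives ψ = 0.259, H_out = 8.631 kJ/mol
  T = 340.9 K: K = (2.116, 0.423, 0.154), RR gives ψ = 0.174, H_out = 5.538 kJ/mol
  T = 343.5 K: K = (2.204, 0.434, 0.160), RR gives ψ = 0.218, H_out = 7.115 kJ/mol
  T = 342.2 K: K = (2.160, 0.429, 0.157), RR gives ψ = 0.196, H_out = 6.343 kJ/mol
Linear interpolation between T = 342.2 (H_out = 6.343) and T = 343.5 (H_out = 7.115) on hF = 6.937 gives T ≈ 343.2 K, at which ψ = 0.21.

T = 343.2 K, V/F = 0.21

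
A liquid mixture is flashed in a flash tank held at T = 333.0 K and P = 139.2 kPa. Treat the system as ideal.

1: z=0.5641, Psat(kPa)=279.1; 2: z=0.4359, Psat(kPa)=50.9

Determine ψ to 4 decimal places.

Raoult's law: Kᵢ = Pᵢˢᵃᵗ/P = Pᵢˢᵃᵗ/139.2.
  K_1 = 279.1/139.2 = 2.005029, K_2 = 50.9/139.2 = 0.365661
Binary case is linear: z₁(K₁−1)(1+ψ(K₂−1)) + z₂(K₂−1)(1+ψ(K₁−1)) = 0
⇒ ψ = [z₁(K₁−1)+z₂(K₂−1)] / [−(K₁−1)(K₂−1)] = 0.29043/0.63753 = 0.4556

ψ = 0.4556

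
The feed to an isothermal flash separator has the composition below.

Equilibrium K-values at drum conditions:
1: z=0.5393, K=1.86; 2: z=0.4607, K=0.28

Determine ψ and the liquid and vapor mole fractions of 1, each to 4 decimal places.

Let ψ = V/F and solve Σ zᵢ(Kᵢ−1)/(1+ψ(Kᵢ−1)) = 0.
Feasibility: ΣzᵢKᵢ = 1.1321, Σzᵢ/Kᵢ = 1.9353 — both > 1, two phases present.
Newton–Raphson from ψ = 0.5:
  ψ = 0.5000: g = -0.19395, g' = -0.7781 → ψ = 0.2507
  ψ = 0.2507: g = -0.02326, g' = -0.6256 → ψ = 0.2136
  ψ = 0.2136: g = -0.00015, g' = -0.6182 → ψ = 0.2133
Converged at ψ = 0.2133.
Compositions from xᵢ = zᵢ/(1+ψ(Kᵢ−1)), yᵢ = Kᵢxᵢ:
  1: x = 0.4557, y = 0.8476
  2: x = 0.5443, y = 0.1524

ψ = 0.2133, x_1 = 0.4557, y_1 = 0.8476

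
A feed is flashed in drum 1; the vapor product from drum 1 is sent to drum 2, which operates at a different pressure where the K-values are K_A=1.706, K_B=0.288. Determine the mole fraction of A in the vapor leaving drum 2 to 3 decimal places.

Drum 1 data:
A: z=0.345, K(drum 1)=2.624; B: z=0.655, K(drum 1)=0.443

Drum 1:
Rachford–Rice: g(ψ₁) = Σ zᵢ(Kᵢ−1)/(1+ψ₁(Kᵢ−1)) = 0.
g(0) = ΣzᵢKᵢ − 1 = 0.195 and g(1) = 1 − Σzᵢ/Kᵢ = -0.610, so a root lies in (0, 1).
Newton iteration, ψ₁⁰ = 0.7:
  ψ₁ = 0.700: g = -0.3358, g' = -0.745 → ψ₁ = 0.249
  ψ₁ = 0.249: g = -0.0249, g' = -0.735 → ψ₁ = 0.215
  ψ₁ = 0.215: g = 0.0004, g' = -0.762 → ψ₁ = 0.216
Converged at ψ₁ = 0.216.
Drum-1 compositions:
  A: x = 0.255, y = 0.670
  B: x = 0.745, y = 0.330
Drum-2 feed = drum-1 vapor: z₂ = (0.6701, 0.3299).
Drum 2:
Rachford–Rice: g(ψ₂) = Σ zᵢ(Kᵢ−1)/(1+ψ₂(Kᵢ−1)) = 0.
Check two-phase: ΣzᵢKᵢ = 1.238 > 1 and Σzᵢ/Kᵢ = 1.538 > 1, so g(0) = 0.238 > 0 and g(1) = -0.538 < 0.
Newton–Raphson from ψ₂ = 0.5:
  ψ₂ = 0.500: g = -0.0150, g' = -0.586 → ψ₂ = 0.474
Converged at ψ₂ = 0.474.
  A: x = 0.502, y = 0.857
  B: x = 0.498, y = 0.143

y_A (drum 2) = 0.857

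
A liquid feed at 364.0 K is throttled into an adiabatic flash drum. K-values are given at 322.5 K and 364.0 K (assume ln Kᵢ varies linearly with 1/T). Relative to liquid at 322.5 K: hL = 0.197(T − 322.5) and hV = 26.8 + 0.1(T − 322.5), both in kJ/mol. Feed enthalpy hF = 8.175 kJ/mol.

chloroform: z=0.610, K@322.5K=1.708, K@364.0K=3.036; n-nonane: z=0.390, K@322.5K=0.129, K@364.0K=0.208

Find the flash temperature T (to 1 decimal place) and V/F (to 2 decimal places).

T = 328.7 K, V/F = 0.27

Adiabatic flash: solve Rachford–Rice at each trial T, then check hF = ψ·hV(T) + (1−ψ)·hL(T).
  T = 322.5 K: K = (1.708, 0.129), RR gives ψ = 0.149, H_out = 4.007 kJ/mol
  T = 364.0 K: K = (3.036, 0.208), RR gives ψ = 0.579, H_out = 21.354 kJ/mol
  T = 343.2 K: K = (2.316, 0.166), RR gives ψ = 0.435, H_out = 14.863 kJ/mol
  T = 332.9 K: K = (2.000, 0.147), RR gives ψ = 0.325, H_out = 10.431 kJ/mol
  T = 327.7 K: K = (1.850, 0.138), RR gives ψ = 0.249, H_out = 7.570 kJ/mol
  T = 330.3 K: K = (1.924, 0.142), RR gives ψ = 0.289, H_out = 9.070 kJ/mol
  T = 329.0 K: K = (1.887, 0.140), RR gives ψ = 0.270, H_out = 8.339 kJ/mol
Linear interpolation between T = 327.7 (H_out = 7.570) and T = 329.0 (H_out = 8.339) on hF = 8.175 gives T ≈ 328.7 K, at which ψ = 0.27.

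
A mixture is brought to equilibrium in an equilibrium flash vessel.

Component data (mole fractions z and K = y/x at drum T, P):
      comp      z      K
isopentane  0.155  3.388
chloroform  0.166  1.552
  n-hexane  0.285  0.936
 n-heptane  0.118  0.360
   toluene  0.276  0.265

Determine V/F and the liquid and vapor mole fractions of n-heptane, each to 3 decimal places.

Material balance + equilibrium reduce to Σ zᵢ(Kᵢ−1)/(1+V/F(Kᵢ−1)) = 0.
g(0) = ΣzᵢKᵢ − 1 = 0.165 and g(1) = 1 − Σzᵢ/Kᵢ = -0.826, so a root lies in (0, 1).
Iterate (Newton) starting at V/F = 0.5:
  V/F = 0.500: g = -0.2101, g' = -0.693 → V/F = 0.197
  V/F = 0.197: g = -0.0076, g' = -0.718 → V/F = 0.186
Converged at V/F = 0.186.
Compositions from xᵢ = zᵢ/(1+V/F(Kᵢ−1)), yᵢ = Kᵢxᵢ:
  isopentane: x = 0.107, y = 0.363
  chloroform: x = 0.151, y = 0.234
  n-hexane: x = 0.288, y = 0.270
  n-heptane: x = 0.134, y = 0.048
  toluene: x = 0.320, y = 0.085

V/F = 0.186, x_n-heptane = 0.134, y_n-heptane = 0.048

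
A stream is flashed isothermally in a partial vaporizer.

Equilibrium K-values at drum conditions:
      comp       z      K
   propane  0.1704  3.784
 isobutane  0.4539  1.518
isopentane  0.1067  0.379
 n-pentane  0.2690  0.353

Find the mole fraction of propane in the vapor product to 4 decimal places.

Iterate (Newton) starting at V/F = 0.51:
  V/F = 0.5100: g = 0.02530, g' = -0.6407 → V/F = 0.5495
  V/F = 0.5495: g = -0.00009, g' = -0.6461 → V/F = 0.5494
Converged at V/F = 0.5494.
Compositions from xᵢ = zᵢ/(1+V/F(Kᵢ−1)), yᵢ = Kᵢxᵢ:
  propane: x = 0.0674, y = 0.2549
  isobutane: x = 0.3533, y = 0.5364
  isopentane: x = 0.1619, y = 0.0614
  n-pentane: x = 0.4173, y = 0.1473

y_propane = 0.2549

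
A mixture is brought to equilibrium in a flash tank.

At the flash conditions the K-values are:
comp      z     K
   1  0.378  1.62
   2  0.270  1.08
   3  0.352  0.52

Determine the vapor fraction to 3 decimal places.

ψ = 0.398

Iterate (Newton) starting at ψ = 0.5:
  ψ = 0.500: g = -0.0226, g' = -0.227 → ψ = 0.400
  ψ = 0.400: g = -0.0004, g' = -0.219 → ψ = 0.398
Converged at ψ = 0.398.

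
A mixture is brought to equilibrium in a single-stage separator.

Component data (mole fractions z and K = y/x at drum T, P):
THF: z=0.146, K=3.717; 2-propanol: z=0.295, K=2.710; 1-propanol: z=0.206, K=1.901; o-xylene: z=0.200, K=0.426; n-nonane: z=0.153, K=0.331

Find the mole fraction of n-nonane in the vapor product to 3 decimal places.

y_n-nonane = 0.111

Rachford–Rice: g(V/F) = Σ zᵢ(Kᵢ−1)/(1+V/F(Kᵢ−1)) = 0.
Check two-phase: ΣzᵢKᵢ = 1.870 > 1 and Σzᵢ/Kᵢ = 1.188 > 1, so g(0) = 0.870 > 0 and g(1) = -0.188 < 0.
Newton iteration, V/F⁰ = 0.5:
  V/F = 0.500: g = 0.2533, g' = -0.808 → V/F = 0.813
  V/F = 0.813: g = 0.0018, g' = -0.873 → V/F = 0.815
Converged at V/F = 0.815.
Compositions from xᵢ = zᵢ/(1+V/F(Kᵢ−1)), yᵢ = Kᵢxᵢ:
  THF: x = 0.045, y = 0.169
  2-propanol: x = 0.123, y = 0.334
  1-propanol: x = 0.119, y = 0.226
  o-xylene: x = 0.376, y = 0.160
  n-nonane: x = 0.337, y = 0.111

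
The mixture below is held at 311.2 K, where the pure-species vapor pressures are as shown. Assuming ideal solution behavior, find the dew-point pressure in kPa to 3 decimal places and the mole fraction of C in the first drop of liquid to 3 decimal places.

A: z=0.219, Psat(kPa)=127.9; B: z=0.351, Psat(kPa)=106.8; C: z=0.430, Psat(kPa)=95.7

Pdew = 105.352 kPa, x_C = 0.473

At the dew point ψ → 1, so Σzᵢ/Kᵢ = 1 with Kᵢ = Pᵢˢᵃᵗ/P ⇒ 1/P = Σzᵢ/Pᵢˢᵃᵗ.
1/P = 0.219/127.9 + 0.351/106.8 + 0.430/95.7 = 0.009492 ⇒ P = 105.352 kPa
xᵢ = zᵢP/Pᵢˢᵃᵗ ⇒ x_C = 0.430·105.352/95.7 = 0.473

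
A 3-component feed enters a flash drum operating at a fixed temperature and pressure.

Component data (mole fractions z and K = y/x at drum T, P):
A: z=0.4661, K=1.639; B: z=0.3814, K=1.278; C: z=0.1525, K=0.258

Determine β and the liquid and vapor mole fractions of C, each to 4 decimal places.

Rachford–Rice: g(β) = Σ zᵢ(Kᵢ−1)/(1+β(Kᵢ−1)) = 0.
Check two-phase: ΣzᵢKᵢ = 1.2907 > 1 and Σzᵢ/Kᵢ = 1.1739 > 1, so g(0) = 0.2907 > 0 and g(1) = -0.1739 < 0.
Newton iteration, β⁰ = 0.5:
  β = 0.5000: g = 0.13891, g' = -0.3442 → β = 0.9035
  β = 0.9035: g = -0.06976, g' = -0.8683 → β = 0.8232
  β = 0.8232: g = -0.00928, g' = -0.6555 → β = 0.8090
  β = 0.8090: g = -0.00020, g' = -0.6279 → β = 0.8087
Converged at β = 0.8087.
Compositions from xᵢ = zᵢ/(1+β(Kᵢ−1)), yᵢ = Kᵢxᵢ:
  A: x = 0.3073, y = 0.5037
  B: x = 0.3114, y = 0.3980
  C: x = 0.3813, y = 0.0984

β = 0.8087, x_C = 0.3813, y_C = 0.0984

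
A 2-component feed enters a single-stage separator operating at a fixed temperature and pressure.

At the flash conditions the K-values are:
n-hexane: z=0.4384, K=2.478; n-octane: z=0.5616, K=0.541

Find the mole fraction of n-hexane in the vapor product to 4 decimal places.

Material balance + equilibrium reduce to Σ zᵢ(Kᵢ−1)/(1+ψ(Kᵢ−1)) = 0.
g(0) = ΣzᵢKᵢ − 1 = 0.3902 and g(1) = 1 − Σzᵢ/Kᵢ = -0.2150, so a root lies in (0, 1).
Binary case is linear: z₁(K₁−1)(1+ψ(K₂−1)) + z₂(K₂−1)(1+ψ(K₁−1)) = 0
⇒ ψ = [z₁(K₁−1)+z₂(K₂−1)] / [−(K₁−1)(K₂−1)] = 0.39018/0.67840 = 0.5751
Compositions from xᵢ = zᵢ/(1+ψ(Kᵢ−1)), yᵢ = Kᵢxᵢ:
  n-hexane: x = 0.2370, y = 0.5872
  n-octane: x = 0.7630, y = 0.4128

y_n-hexane = 0.5872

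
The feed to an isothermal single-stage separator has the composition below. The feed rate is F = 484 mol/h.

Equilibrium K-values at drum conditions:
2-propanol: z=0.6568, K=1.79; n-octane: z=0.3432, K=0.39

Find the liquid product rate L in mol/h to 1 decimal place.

L = 173.1 mol/h

Let ψ = V/F and solve Σ zᵢ(Kᵢ−1)/(1+ψ(Kᵢ−1)) = 0.
Feasibility: ΣzᵢKᵢ = 1.3095, Σzᵢ/Kᵢ = 1.2469 — both > 1, two phases present.
Binary case is linear: z₁(K₁−1)(1+ψ(K₂−1)) + z₂(K₂−1)(1+ψ(K₁−1)) = 0
⇒ ψ = [z₁(K₁−1)+z₂(K₂−1)] / [−(K₁−1)(K₂−1)] = 0.30952/0.48190 = 0.6423
Then V = ψ·F = 0.6423·484 = 310.9 mol/h and L = F − V = 173.1 mol/h.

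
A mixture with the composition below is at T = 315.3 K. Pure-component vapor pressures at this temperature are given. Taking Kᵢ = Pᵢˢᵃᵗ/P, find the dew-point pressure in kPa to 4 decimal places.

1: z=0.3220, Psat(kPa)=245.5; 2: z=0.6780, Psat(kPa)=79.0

At the dew point ψ → 1, so Σzᵢ/Kᵢ = 1 with Kᵢ = Pᵢˢᵃᵗ/P ⇒ 1/P = Σzᵢ/Pᵢˢᵃᵗ.
1/P = 0.3220/245.5 + 0.6780/79.0 = 0.0098939 ⇒ P = 101.0725 kPa

Pdew = 101.0725 kPa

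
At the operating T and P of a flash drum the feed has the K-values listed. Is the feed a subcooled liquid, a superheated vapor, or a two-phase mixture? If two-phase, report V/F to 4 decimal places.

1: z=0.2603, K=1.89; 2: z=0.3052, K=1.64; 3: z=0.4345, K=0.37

two-phase, V/F = 0.3191

ΣzᵢKᵢ = 1.1533; Σzᵢ/Kᵢ = 1.4981.
Both exceed 1, so a two-phase solution exists.
Material balance + equilibrium reduce to Σ zᵢ(Kᵢ−1)/(1+ψ(Kᵢ−1)) = 0.
Newton–Raphson from ψ = 0.5:
  ψ = 0.5000: g = -0.09131, g' = -0.5380 → ψ = 0.3303
  ψ = 0.3303: g = -0.00537, g' = -0.4833 → ψ = 0.3192
  ψ = 0.3192: g = -0.00001, g' = -0.4814 → ψ = 0.3191
Converged at ψ = 0.3191.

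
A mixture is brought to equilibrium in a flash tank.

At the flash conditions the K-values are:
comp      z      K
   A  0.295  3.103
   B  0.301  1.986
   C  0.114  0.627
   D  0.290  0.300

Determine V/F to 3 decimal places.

Material balance + equilibrium reduce to Σ zᵢ(Kᵢ−1)/(1+V/F(Kᵢ−1)) = 0.
Feasibility: ΣzᵢKᵢ = 1.672, Σzᵢ/Kᵢ = 1.395 — both > 1, two phases present.
Newton–Raphson from V/F = 0.5:
  V/F = 0.500: g = 0.1366, g' = -0.802 → V/F = 0.670
  V/F = 0.670: g = -0.0031, g' = -0.863 → V/F = 0.667
Converged at V/F = 0.667.

V/F = 0.667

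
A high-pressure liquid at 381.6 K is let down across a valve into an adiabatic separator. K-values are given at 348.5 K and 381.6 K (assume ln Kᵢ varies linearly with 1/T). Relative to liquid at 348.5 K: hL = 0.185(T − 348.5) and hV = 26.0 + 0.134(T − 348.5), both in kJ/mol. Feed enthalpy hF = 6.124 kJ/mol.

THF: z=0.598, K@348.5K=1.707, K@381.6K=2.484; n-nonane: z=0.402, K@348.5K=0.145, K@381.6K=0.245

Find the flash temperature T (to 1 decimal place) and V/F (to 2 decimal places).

Adiabatic flash: solve Rachford–Rice at each trial T, then check hF = ψ·hV(T) + (1−ψ)·hL(T).
  T = 348.5 K: K = (1.707, 0.145), RR gives ψ = 0.131, H_out = 3.401 kJ/mol
  T = 381.6 K: K = (2.484, 0.245), RR gives ψ = 0.521, H_out = 18.794 kJ/mol
  T = 365.1 K: K = (2.078, 0.191), RR gives ψ = 0.366, H_out = 12.281 kJ/mol
  T = 356.8 K: K = (1.888, 0.167), RR gives ψ = 0.265, H_out = 8.312 kJ/mol
  T = 352.6 K: K = (1.795, 0.156), RR gives ψ = 0.203, H_out = 5.982 kJ/mol
  T = 354.7 K: K = (1.841, 0.161), RR gives ψ = 0.235, H_out = 7.181 kJ/mol
Linear interpolation between T = 352.6 (H_out = 5.982) and T = 354.7 (H_out = 7.181) on hF = 6.124 gives T ≈ 352.8 K, at which ψ = 0.21.

T = 352.8 K, V/F = 0.21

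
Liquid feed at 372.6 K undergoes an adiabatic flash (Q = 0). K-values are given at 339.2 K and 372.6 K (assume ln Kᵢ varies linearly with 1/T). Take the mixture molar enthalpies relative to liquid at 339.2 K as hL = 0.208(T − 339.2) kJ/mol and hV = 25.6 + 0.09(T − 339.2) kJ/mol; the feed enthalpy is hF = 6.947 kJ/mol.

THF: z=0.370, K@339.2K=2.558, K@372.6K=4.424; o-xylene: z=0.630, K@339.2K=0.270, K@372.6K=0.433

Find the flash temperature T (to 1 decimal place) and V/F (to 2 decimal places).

T = 347.5 K, V/F = 0.21

Adiabatic flash: solve Rachford–Rice at each trial T, then check hF = ψ·hV(T) + (1−ψ)·hL(T).
  T = 339.2 K: K = (2.558, 0.270), RR gives ψ = 0.102, H_out = 2.624 kJ/mol
  T = 372.6 K: K = (4.424, 0.433), RR gives ψ = 0.469, H_out = 17.096 kJ/mol
  T = 355.9 K: K = (3.408, 0.346), RR gives ψ = 0.304, H_out = 10.653 kJ/mol
  T = 347.5 K: K = (2.960, 0.306), RR gives ψ = 0.212, H_out = 6.943 kJ/mol
  T = 351.7 K: K = (3.179, 0.326), RR gives ψ = 0.259, H_out = 8.859 kJ/mol
  T = 349.6 K: K = (3.068, 0.316), RR gives ψ = 0.236, H_out = 7.919 kJ/mol
Linear interpolation between T = 347.5 (H_out = 6.943) and T = 349.6 (H_out = 7.919) on hF = 6.947 gives T ≈ 347.5 K, at which ψ = 0.21.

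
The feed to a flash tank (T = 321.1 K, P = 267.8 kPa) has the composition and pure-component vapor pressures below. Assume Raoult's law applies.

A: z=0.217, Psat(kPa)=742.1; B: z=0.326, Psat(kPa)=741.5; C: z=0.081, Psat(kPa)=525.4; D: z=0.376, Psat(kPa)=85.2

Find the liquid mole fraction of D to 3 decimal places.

x_D = 0.706

Raoult's law: Kᵢ = Pᵢˢᵃᵗ/P = Pᵢˢᵃᵗ/267.8.
  K_A = 742.1/267.8 = 2.77110, K_B = 741.5/267.8 = 2.76886, K_C = 525.4/267.8 = 1.96191, K_D = 85.2/267.8 = 0.31815
Rachford–Rice: g(V/F) = Σ zᵢ(Kᵢ−1)/(1+V/F(Kᵢ−1)) = 0.
g(0) = ΣzᵢKᵢ − 1 = 0.783 and g(1) = 1 − Σzᵢ/Kᵢ = -0.419, so a root lies in (0, 1).
Newton iteration, V/F⁰ = 0.32:
  V/F = 0.320: g = 0.3452, g' = -1.023 → V/F = 0.657
  V/F = 0.657: g = 0.0273, g' = -0.966 → V/F = 0.686
  V/F = 0.686: g = -0.0003, g' = -0.991 → V/F = 0.685
Converged at V/F = 0.685.
Compositions from xᵢ = zᵢ/(1+V/F(Kᵢ−1)), yᵢ = Kᵢxᵢ:
  A: x = 0.098, y = 0.272
  B: x = 0.147, y = 0.408
  C: x = 0.049, y = 0.096
  D: x = 0.706, y = 0.225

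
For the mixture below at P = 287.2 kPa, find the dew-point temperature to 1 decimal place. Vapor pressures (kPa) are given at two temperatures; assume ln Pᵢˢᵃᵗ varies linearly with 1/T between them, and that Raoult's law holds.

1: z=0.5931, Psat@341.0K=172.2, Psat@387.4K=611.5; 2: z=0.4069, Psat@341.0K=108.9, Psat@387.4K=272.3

Dew-point temperature: Σzᵢ·P/Pᵢˢᵃᵗ(T) = 1. Interpolate ln Pᵢˢᵃᵗ = aᵢ + bᵢ/T.
  T = 341.0 K: ΣzᵢP/Pᵢˢᵃᵗ = 2.0623
  T = 387.4 K: ΣzᵢP/Pᵢˢᵃᵗ = 0.7077
  T = 364.2 K: ΣzᵢP/Pᵢˢᵃᵗ = 1.1633
  T = 375.8 K: ΣzᵢP/Pᵢˢᵃᵗ = 0.8997
  T = 370.0 K: ΣzᵢP/Pᵢˢᵃᵗ = 1.0207
  T = 372.9 K: ΣzᵢP/Pᵢˢᵃᵗ = 0.9578
  T = 371.4 K: ΣzᵢP/Pᵢˢᵃᵗ = 0.9897
Interpolating between 370.0 K and 371.4 K gives T ≈ 370.9 K.

T = 370.9 K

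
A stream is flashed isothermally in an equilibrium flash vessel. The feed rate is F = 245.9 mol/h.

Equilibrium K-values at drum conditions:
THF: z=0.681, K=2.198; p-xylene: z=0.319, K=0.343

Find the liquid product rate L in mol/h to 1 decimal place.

L = 56.5 mol/h

Material balance + equilibrium reduce to Σ zᵢ(Kᵢ−1)/(1+V/F(Kᵢ−1)) = 0.
Check two-phase: ΣzᵢKᵢ = 1.606 > 1 and Σzᵢ/Kᵢ = 1.240 > 1, so g(0) = 0.606 > 0 and g(1) = -0.240 < 0.
Binary case is linear: z₁(K₁−1)(1+V/F(K₂−1)) + z₂(K₂−1)(1+V/F(K₁−1)) = 0
⇒ V/F = [z₁(K₁−1)+z₂(K₂−1)] / [−(K₁−1)(K₂−1)] = 0.6063/0.7871 = 0.770
Then V = V/F·F = 0.7703·245.9 = 189.4 mol/h and L = F − V = 56.5 mol/h.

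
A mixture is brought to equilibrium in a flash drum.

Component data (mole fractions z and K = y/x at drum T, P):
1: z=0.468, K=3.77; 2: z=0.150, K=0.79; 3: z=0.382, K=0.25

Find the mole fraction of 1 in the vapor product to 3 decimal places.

Rachford–Rice: g(V/F) = Σ zᵢ(Kᵢ−1)/(1+V/F(Kᵢ−1)) = 0.
Feasibility: ΣzᵢKᵢ = 1.978, Σzᵢ/Kᵢ = 1.842 — both > 1, two phases present.
Iterate (Newton) starting at V/F = 0.5:
  V/F = 0.500: g = 0.0500, g' = -1.190 → V/F = 0.542
Converged at V/F = 0.542.
Compositions from xᵢ = zᵢ/(1+V/F(Kᵢ−1)), yᵢ = Kᵢxᵢ:
  1: x = 0.187, y = 0.705
  2: x = 0.169, y = 0.134
  3: x = 0.644, y = 0.161

y_1 = 0.705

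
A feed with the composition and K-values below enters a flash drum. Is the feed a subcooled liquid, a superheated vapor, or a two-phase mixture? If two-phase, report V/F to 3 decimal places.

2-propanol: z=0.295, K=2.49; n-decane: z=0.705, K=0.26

ΣzᵢKᵢ = 0.918; Σzᵢ/Kᵢ = 2.830.
Since ΣzᵢKᵢ < 1 the mixture is below its bubble point — single liquid phase.

subcooled liquid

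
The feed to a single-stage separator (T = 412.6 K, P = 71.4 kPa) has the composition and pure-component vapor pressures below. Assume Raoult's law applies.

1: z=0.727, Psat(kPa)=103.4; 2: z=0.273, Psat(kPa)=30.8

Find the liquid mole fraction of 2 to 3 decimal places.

x_2 = 0.441

Raoult's law: Kᵢ = Pᵢˢᵃᵗ/P = Pᵢˢᵃᵗ/71.4.
  K_1 = 103.4/71.4 = 1.44818, K_2 = 30.8/71.4 = 0.43137
Binary case is linear: z₁(K₁−1)(1+V/F(K₂−1)) + z₂(K₂−1)(1+V/F(K₁−1)) = 0
⇒ V/F = [z₁(K₁−1)+z₂(K₂−1)] / [−(K₁−1)(K₂−1)] = 0.1706/0.2548 = 0.669
Compositions from xᵢ = zᵢ/(1+V/F(Kᵢ−1)), yᵢ = Kᵢxᵢ:
  1: x = 0.559, y = 0.810
  2: x = 0.441, y = 0.190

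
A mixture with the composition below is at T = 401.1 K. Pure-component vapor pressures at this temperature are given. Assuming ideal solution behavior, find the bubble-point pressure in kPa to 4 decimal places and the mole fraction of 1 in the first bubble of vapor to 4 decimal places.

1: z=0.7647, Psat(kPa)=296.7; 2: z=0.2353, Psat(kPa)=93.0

At the bubble point ψ → 0, so ΣzᵢKᵢ = 1 with Kᵢ = Pᵢˢᵃᵗ/P ⇒ P = ΣzᵢPᵢˢᵃᵗ.
P = 0.7647·296.7 + 0.2353·93.0 = 248.7694 kPa
yᵢ = zᵢPᵢˢᵃᵗ/P ⇒ y_1 = 0.7647·296.7/248.7694 = 0.9120

Pbub = 248.7694 kPa, y_1 = 0.9120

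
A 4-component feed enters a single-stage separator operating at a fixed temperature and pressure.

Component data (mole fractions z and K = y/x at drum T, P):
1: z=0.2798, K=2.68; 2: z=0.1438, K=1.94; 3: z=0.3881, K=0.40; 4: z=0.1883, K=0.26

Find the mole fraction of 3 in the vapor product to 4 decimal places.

Let ψ = V/F and solve Σ zᵢ(Kᵢ−1)/(1+ψ(Kᵢ−1)) = 0.
Check two-phase: ΣzᵢKᵢ = 1.2330 > 1 and Σzᵢ/Kᵢ = 1.8730 > 1, so g(0) = 0.2330 > 0 and g(1) = -0.8730 < 0.
Newton–Raphson from ψ = 0.5:
  ψ = 0.5000: g = -0.20641, g' = -0.8370 → ψ = 0.2534
  ψ = 0.2534: g = -0.00723, g' = -0.8219 → ψ = 0.2446
Converged at ψ = 0.2446.
Compositions from xᵢ = zᵢ/(1+ψ(Kᵢ−1)), yᵢ = Kᵢxᵢ:
  1: x = 0.1983, y = 0.5315
  2: x = 0.1169, y = 0.2268
  3: x = 0.4549, y = 0.1819
  4: x = 0.2299, y = 0.0598

y_3 = 0.1819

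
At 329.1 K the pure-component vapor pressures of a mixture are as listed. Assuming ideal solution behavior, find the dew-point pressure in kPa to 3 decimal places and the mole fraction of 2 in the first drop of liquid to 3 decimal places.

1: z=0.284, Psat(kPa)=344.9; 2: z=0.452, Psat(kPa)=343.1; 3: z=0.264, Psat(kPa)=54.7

Pdew = 143.531 kPa, x_2 = 0.189

At the dew point ψ → 1, so Σzᵢ/Kᵢ = 1 with Kᵢ = Pᵢˢᵃᵗ/P ⇒ 1/P = Σzᵢ/Pᵢˢᵃᵗ.
1/P = 0.284/344.9 + 0.452/343.1 + 0.264/54.7 = 0.006967 ⇒ P = 143.531 kPa
xᵢ = zᵢP/Pᵢˢᵃᵗ ⇒ x_2 = 0.452·143.531/343.1 = 0.189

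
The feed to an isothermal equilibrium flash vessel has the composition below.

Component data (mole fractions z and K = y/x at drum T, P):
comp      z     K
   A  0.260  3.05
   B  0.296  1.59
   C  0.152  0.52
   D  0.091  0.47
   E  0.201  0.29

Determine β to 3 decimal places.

Material balance + equilibrium reduce to Σ zᵢ(Kᵢ−1)/(1+β(Kᵢ−1)) = 0.
Feasibility: ΣzᵢKᵢ = 1.444, Σzᵢ/Kᵢ = 1.450 — both > 1, two phases present.
Newton iteration, β⁰ = 0.67:
  β = 0.670: g = -0.1048, g' = -0.753 → β = 0.531
  β = 0.531: g = -0.0058, g' = -0.684 → β = 0.522
Converged at β = 0.522.

β = 0.522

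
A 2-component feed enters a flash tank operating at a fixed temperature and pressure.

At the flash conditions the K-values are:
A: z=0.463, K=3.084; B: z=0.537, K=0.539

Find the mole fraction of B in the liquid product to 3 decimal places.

x_B = 0.819

Rachford–Rice: g(ψ) = Σ zᵢ(Kᵢ−1)/(1+ψ(Kᵢ−1)) = 0.
Check two-phase: ΣzᵢKᵢ = 1.717 > 1 and Σzᵢ/Kᵢ = 1.146 > 1, so g(0) = 0.717 > 0 and g(1) = -0.146 < 0.
Binary case is linear: z₁(K₁−1)(1+ψ(K₂−1)) + z₂(K₂−1)(1+ψ(K₁−1)) = 0
⇒ ψ = [z₁(K₁−1)+z₂(K₂−1)] / [−(K₁−1)(K₂−1)] = 0.7173/0.9607 = 0.747
Compositions from xᵢ = zᵢ/(1+ψ(Kᵢ−1)), yᵢ = Kᵢxᵢ:
  A: x = 0.181, y = 0.559
  B: x = 0.819, y = 0.441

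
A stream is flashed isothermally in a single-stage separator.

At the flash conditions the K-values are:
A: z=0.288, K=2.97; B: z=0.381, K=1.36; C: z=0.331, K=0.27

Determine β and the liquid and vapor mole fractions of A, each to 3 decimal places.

Material balance + equilibrium reduce to Σ zᵢ(Kᵢ−1)/(1+β(Kᵢ−1)) = 0.
Check two-phase: ΣzᵢKᵢ = 1.463 > 1 and Σzᵢ/Kᵢ = 1.603 > 1, so g(0) = 0.463 > 0 and g(1) = -0.603 < 0.
Iterate (Newton) starting at β = 0.5:
  β = 0.500: g = 0.0215, g' = -0.757 → β = 0.528
Converged at β = 0.528.
Compositions from xᵢ = zᵢ/(1+β(Kᵢ−1)), yᵢ = Kᵢxᵢ:
  A: x = 0.141, y = 0.419
  B: x = 0.320, y = 0.435
  C: x = 0.539, y = 0.145

β = 0.528, x_A = 0.141, y_A = 0.419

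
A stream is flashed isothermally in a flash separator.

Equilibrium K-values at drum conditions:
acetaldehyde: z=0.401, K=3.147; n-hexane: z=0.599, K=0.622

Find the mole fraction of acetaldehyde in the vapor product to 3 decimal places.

y_acetaldehyde = 0.471

Binary case is linear: z₁(K₁−1)(1+β(K₂−1)) + z₂(K₂−1)(1+β(K₁−1)) = 0
⇒ β = [z₁(K₁−1)+z₂(K₂−1)] / [−(K₁−1)(K₂−1)] = 0.6345/0.8116 = 0.782
Compositions from xᵢ = zᵢ/(1+β(Kᵢ−1)), yᵢ = Kᵢxᵢ:
  acetaldehyde: x = 0.150, y = 0.471
  n-hexane: x = 0.850, y = 0.529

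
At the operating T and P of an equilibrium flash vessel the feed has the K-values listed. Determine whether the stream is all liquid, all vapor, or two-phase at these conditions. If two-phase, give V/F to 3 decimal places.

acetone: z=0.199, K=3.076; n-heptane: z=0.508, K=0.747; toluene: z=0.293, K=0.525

ΣzᵢKᵢ = 1.145; Σzᵢ/Kᵢ = 1.303.
Both exceed 1, so a two-phase solution exists.
Rachford–Rice: g(ψ) = Σ zᵢ(Kᵢ−1)/(1+ψ(Kᵢ−1)) = 0.
Newton iteration, ψ⁰ = 0.5:
  ψ = 0.500: g = -0.1270, g' = -0.363 → ψ = 0.150
  ψ = 0.150: g = 0.0315, g' = -0.610 → ψ = 0.202
  ψ = 0.202: g = 0.0018, g' = -0.543 → ψ = 0.205
Converged at ψ = 0.205.

two-phase, V/F = 0.205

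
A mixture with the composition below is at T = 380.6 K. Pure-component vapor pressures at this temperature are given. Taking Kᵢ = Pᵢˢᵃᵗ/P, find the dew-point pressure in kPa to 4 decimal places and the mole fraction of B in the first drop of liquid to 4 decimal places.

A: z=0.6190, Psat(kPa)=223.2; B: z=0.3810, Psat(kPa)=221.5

Pdew = 222.5492 kPa, x_B = 0.3828

At the dew point ψ → 1, so Σzᵢ/Kᵢ = 1 with Kᵢ = Pᵢˢᵃᵗ/P ⇒ 1/P = Σzᵢ/Pᵢˢᵃᵗ.
1/P = 0.6190/223.2 + 0.3810/221.5 = 0.0044934 ⇒ P = 222.5492 kPa
xᵢ = zᵢP/Pᵢˢᵃᵗ ⇒ x_B = 0.3810·222.5492/221.5 = 0.3828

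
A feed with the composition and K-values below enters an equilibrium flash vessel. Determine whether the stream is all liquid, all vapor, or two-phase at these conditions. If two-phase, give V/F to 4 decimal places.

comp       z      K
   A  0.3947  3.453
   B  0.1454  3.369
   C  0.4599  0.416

ΣzᵢKᵢ = 2.0441; Σzᵢ/Kᵢ = 1.2630.
Both exceed 1, so a two-phase solution exists.
Material balance + equilibrium reduce to Σ zᵢ(Kᵢ−1)/(1+ψ(Kᵢ−1)) = 0.
Newton iteration, ψ⁰ = 0.65:
  ψ = 0.6500: g = 0.07588, g' = -0.8868 → ψ = 0.7356
Converged at ψ = 0.7356.

two-phase, V/F = 0.7356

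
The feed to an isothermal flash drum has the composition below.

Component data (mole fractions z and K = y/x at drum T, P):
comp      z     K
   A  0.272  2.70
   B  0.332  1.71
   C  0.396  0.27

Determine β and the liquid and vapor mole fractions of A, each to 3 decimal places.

Newton iteration, β⁰ = 0.5:
  β = 0.500: g = -0.0313, g' = -0.844 → β = 0.463
  β = 0.463: g = -0.0004, g' = -0.822 → β = 0.462
Converged at β = 0.462.
Compositions from xᵢ = zᵢ/(1+β(Kᵢ−1)), yᵢ = Kᵢxᵢ:
  A: x = 0.152, y = 0.411
  B: x = 0.250, y = 0.427
  C: x = 0.598, y = 0.161

β = 0.462, x_A = 0.152, y_A = 0.411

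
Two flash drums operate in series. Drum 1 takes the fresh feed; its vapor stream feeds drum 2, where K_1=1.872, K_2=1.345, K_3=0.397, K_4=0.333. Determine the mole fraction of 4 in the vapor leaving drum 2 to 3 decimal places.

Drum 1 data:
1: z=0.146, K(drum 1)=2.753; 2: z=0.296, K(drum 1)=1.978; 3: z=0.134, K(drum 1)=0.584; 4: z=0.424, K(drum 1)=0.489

y_4 (drum 2) = 0.109

Drum 1:
Material balance + equilibrium reduce to Σ zᵢ(Kᵢ−1)/(1+ψ₁(Kᵢ−1)) = 0.
Check two-phase: ΣzᵢKᵢ = 1.273 > 1 and Σzᵢ/Kᵢ = 1.299 > 1, so g(0) = 0.273 > 0 and g(1) = -0.299 < 0.
Iterate (Newton) starting at ψ₁ = 0.5:
  ψ₁ = 0.500: g = -0.0306, g' = -0.492 → ψ₁ = 0.438
Converged at ψ₁ = 0.438.
Drum-1 compositions:
  1: x = 0.083, y = 0.227
  2: x = 0.207, y = 0.410
  3: x = 0.164, y = 0.096
  4: x = 0.546, y = 0.267
Drum-2 feed = drum-1 vapor: z₂ = (0.2273, 0.4098, 0.0957, 0.2672).
Drum 2:
Material balance + equilibrium reduce to Σ zᵢ(Kᵢ−1)/(1+ψ₂(Kᵢ−1)) = 0.
g(0) = ΣzᵢKᵢ − 1 = 0.104 and g(1) = 1 − Σzᵢ/Kᵢ = -0.470, so a root lies in (0, 1).
Newton iteration, ψ₂⁰ = 0.51:
  ψ₂ = 0.510: g = -0.0960, g' = -0.464 → ψ₂ = 0.303
  ψ₂ = 0.303: g = -0.0092, g' = -0.387 → ψ₂ = 0.279
Converged at ψ₂ = 0.279.
  1: x = 0.183, y = 0.342
  2: x = 0.374, y = 0.503
  3: x = 0.115, y = 0.046
  4: x = 0.328, y = 0.109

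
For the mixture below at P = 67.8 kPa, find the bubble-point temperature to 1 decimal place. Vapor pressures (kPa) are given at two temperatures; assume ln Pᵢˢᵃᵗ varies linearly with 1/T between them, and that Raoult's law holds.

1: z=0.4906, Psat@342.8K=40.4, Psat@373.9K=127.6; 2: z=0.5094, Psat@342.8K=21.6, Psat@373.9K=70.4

T = 363.3 K

Bubble-point temperature: ΣzᵢPᵢˢᵃᵗ(T) = P. Interpolate ln Pᵢˢᵃᵗ = aᵢ + bᵢ/T.
  T = 342.8 K: ΣzᵢPᵢˢᵃᵗ = 30.82 kPa
  T = 373.9 K: ΣzᵢPᵢˢᵃᵗ = 98.46 kPa
  T = 358.4 K: ΣzᵢPᵢˢᵃᵗ = 56.60 kPa
  T = 366.1 K: ΣzᵢPᵢˢᵃᵗ = 74.96 kPa
  T = 362.2 K: ΣzᵢPᵢˢᵃᵗ = 65.11 kPa
  T = 364.1 K: ΣzᵢPᵢˢᵃᵗ = 69.76 kPa
Interpolating between 362.2 K and 364.1 K gives T ≈ 363.3 K.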